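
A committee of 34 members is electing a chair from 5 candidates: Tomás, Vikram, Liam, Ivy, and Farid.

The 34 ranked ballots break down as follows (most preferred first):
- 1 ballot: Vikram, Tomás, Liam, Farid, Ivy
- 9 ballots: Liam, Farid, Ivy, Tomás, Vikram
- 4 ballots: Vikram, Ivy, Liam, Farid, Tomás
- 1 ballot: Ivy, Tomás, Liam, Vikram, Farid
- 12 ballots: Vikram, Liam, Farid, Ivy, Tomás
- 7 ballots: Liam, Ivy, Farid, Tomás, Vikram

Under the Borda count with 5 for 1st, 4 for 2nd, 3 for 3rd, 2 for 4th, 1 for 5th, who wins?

Liam

Tomás: 1×4 + 9×2 + 4×1 + 1×4 + 12×1 + 7×2 = 56
Vikram: 1×5 + 9×1 + 4×5 + 1×2 + 12×5 + 7×1 = 103
Liam: 1×3 + 9×5 + 4×3 + 1×3 + 12×4 + 7×5 = 146
Ivy: 1×1 + 9×3 + 4×4 + 1×5 + 12×2 + 7×4 = 101
Farid: 1×2 + 9×4 + 4×2 + 1×1 + 12×3 + 7×3 = 104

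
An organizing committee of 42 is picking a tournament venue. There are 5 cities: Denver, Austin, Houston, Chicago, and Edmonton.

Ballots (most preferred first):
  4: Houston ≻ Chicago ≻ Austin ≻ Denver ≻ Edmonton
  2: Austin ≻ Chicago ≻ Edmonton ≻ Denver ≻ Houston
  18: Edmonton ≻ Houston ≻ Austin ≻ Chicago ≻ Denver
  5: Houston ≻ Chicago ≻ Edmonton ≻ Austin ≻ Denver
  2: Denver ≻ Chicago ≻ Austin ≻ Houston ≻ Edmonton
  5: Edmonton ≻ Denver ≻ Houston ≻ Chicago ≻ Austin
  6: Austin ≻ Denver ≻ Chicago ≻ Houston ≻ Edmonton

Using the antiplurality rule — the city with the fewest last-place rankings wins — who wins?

Chicago

Last-place votes: Denver 23, Austin 5, Houston 2, Chicago 0, Edmonton 12.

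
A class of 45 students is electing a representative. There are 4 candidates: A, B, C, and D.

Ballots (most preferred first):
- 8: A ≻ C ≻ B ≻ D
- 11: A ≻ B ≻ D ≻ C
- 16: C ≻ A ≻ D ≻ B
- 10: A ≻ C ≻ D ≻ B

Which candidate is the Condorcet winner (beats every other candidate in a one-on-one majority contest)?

A vs B: 45–0
A vs C: 29–16
A vs D: 45–0
A beats every other candidate.

A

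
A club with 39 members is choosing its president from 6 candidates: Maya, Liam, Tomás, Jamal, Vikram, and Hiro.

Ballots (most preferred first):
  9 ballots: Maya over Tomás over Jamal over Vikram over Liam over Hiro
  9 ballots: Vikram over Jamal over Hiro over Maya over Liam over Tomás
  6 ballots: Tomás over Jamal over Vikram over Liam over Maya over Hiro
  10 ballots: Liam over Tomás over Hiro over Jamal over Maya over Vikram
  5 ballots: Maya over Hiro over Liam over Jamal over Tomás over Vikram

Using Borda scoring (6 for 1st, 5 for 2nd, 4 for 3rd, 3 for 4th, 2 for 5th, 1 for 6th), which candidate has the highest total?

Jamal

Maya: 9×6 + 9×3 + 6×2 + 10×2 + 5×6 = 143
Liam: 9×2 + 9×2 + 6×3 + 10×6 + 5×4 = 134
Tomás: 9×5 + 9×1 + 6×6 + 10×5 + 5×2 = 150
Jamal: 9×4 + 9×5 + 6×5 + 10×3 + 5×3 = 156
Vikram: 9×3 + 9×6 + 6×4 + 10×1 + 5×1 = 120
Hiro: 9×1 + 9×4 + 6×1 + 10×4 + 5×5 = 116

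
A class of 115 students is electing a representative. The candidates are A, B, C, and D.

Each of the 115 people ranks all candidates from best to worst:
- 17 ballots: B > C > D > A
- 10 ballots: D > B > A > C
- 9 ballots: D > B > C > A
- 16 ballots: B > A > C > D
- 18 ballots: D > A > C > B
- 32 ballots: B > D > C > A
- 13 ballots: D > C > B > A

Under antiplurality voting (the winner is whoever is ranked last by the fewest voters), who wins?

C

Last-place votes: A 71, B 18, C 10, D 16.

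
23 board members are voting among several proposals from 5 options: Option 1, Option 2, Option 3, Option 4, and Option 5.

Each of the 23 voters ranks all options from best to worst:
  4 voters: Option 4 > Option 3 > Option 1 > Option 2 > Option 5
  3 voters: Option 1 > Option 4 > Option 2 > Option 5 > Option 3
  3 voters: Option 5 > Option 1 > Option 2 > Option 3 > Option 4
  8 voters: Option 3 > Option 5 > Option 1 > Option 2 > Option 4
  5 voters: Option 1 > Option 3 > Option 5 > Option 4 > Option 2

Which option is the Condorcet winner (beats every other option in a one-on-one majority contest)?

Option 3

Option 3 vs Option 1: 12–11
Option 3 vs Option 2: 17–6
Option 3 vs Option 4: 16–7
Option 3 vs Option 5: 17–6
Option 3 beats every other option.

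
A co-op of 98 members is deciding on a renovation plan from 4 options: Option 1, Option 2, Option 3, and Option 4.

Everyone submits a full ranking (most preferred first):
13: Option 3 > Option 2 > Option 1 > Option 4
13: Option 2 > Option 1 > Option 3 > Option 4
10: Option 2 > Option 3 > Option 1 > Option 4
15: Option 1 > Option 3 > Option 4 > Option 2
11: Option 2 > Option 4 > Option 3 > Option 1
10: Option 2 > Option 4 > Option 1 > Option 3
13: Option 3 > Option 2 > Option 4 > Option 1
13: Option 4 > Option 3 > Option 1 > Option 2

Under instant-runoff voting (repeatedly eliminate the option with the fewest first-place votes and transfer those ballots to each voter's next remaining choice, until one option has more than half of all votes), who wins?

Round 1: Option 1 15, Option 2 44, Option 3 26, Option 4 13. Option 4 eliminated.
Round 2: Option 1 15, Option 2 44, Option 3 39. Option 1 eliminated.
Round 3: Option 2 44, Option 3 54. Option 3 has a majority (≥50).

Option 3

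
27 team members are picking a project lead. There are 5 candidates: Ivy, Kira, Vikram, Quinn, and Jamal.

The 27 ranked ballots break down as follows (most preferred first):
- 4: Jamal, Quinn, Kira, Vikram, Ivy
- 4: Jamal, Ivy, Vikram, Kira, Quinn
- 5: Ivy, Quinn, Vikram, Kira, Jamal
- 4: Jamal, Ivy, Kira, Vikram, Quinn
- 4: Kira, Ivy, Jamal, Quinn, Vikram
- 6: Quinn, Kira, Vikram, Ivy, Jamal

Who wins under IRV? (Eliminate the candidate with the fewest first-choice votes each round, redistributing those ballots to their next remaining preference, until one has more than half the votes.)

Ivy

Round 1: Ivy 5, Kira 4, Vikram 0, Quinn 6, Jamal 12. Vikram eliminated.
Round 2: Ivy 5, Kira 4, Quinn 6, Jamal 12. Kira eliminated.
Round 3: Ivy 9, Quinn 6, Jamal 12. Quinn eliminated.
Round 4: Ivy 15, Jamal 12. Ivy has a majority (≥14).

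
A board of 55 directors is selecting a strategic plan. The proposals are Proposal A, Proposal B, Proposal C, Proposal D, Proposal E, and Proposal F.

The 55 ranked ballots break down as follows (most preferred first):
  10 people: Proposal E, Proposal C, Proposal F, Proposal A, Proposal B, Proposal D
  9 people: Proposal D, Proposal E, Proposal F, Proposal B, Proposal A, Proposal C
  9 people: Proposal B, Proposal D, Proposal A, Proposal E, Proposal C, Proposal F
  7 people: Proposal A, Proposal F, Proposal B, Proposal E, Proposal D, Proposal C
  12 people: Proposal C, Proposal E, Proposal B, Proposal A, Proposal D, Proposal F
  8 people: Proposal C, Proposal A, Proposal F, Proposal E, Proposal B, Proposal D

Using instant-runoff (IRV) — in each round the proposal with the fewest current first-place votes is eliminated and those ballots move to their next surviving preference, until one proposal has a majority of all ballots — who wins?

Proposal E

Round 1: Proposal A 7, Proposal B 9, Proposal C 20, Proposal D 9, Proposal E 10, Proposal F 0. Proposal F eliminated.
Round 2: Proposal A 7, Proposal B 9, Proposal C 20, Proposal D 9, Proposal E 10. Proposal A eliminated.
Round 3: Proposal B 16, Proposal C 20, Proposal D 9, Proposal E 10. Proposal D eliminated.
Round 4: Proposal B 16, Proposal C 20, Proposal E 19. Proposal B eliminated.
Round 5: Proposal C 20, Proposal E 35. Proposal E has a majority (≥28).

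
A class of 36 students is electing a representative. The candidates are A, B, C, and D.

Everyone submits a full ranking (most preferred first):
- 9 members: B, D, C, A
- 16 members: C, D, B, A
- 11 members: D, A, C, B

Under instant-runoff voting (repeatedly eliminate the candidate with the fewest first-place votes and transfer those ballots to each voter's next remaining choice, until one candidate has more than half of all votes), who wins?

D

Round 1: A 0, B 9, C 16, D 11. A eliminated.
Round 2: B 9, C 16, D 11. B eliminated.
Round 3: C 16, D 20. D has a majority (≥19).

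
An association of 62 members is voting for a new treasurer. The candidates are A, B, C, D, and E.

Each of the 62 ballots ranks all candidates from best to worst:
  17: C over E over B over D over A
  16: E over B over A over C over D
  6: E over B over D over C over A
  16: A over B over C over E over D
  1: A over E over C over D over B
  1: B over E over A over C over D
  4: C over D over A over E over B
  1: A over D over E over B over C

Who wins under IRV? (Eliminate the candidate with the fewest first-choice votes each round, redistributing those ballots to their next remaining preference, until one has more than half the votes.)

Round 1: A 18, B 1, C 21, D 0, E 22. D eliminated.
Round 2: A 18, B 1, C 21, E 22. B eliminated.
Round 3: A 18, C 21, E 23. A eliminated.
Round 4: C 37, E 25. C has a majority (≥32).

C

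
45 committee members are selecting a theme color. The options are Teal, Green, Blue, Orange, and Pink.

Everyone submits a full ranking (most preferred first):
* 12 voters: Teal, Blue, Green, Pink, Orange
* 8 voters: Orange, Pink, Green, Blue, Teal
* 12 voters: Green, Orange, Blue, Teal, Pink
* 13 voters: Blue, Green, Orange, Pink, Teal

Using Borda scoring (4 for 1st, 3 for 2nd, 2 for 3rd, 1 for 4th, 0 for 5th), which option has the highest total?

Teal: 12×4 + 8×0 + 12×1 + 13×0 = 60
Green: 12×2 + 8×2 + 12×4 + 13×3 = 127
Blue: 12×3 + 8×1 + 12×2 + 13×4 = 120
Orange: 12×0 + 8×4 + 12×3 + 13×2 = 94
Pink: 12×1 + 8×3 + 12×0 + 13×1 = 49

Green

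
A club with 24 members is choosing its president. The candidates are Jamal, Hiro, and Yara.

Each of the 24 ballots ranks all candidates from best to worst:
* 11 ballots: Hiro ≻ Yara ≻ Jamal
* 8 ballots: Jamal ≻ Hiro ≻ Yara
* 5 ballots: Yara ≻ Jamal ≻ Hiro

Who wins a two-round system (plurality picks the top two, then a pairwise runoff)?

Jamal

Round 1 first-place votes: Jamal 8, Hiro 11, Yara 5. Hiro and Jamal advance.
Runoff: Hiro is ranked above Jamal on 11 ballots, Jamal above Hiro on 13.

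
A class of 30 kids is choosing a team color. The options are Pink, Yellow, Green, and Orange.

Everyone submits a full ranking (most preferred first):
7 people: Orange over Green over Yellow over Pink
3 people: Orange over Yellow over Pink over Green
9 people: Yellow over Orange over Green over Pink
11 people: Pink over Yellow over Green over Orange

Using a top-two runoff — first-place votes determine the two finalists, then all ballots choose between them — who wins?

Orange

Round 1 first-place votes: Pink 11, Yellow 9, Green 0, Orange 10. Pink and Orange advance.
Runoff: Pink is ranked above Orange on 11 ballots, Orange above Pink on 19.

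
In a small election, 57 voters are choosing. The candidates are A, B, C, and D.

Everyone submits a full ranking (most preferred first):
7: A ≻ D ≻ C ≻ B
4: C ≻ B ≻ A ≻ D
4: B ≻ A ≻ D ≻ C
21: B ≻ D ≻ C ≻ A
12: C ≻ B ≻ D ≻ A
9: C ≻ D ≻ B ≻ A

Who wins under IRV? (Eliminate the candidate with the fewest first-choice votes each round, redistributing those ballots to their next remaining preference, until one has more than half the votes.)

Round 1: A 7, B 25, C 25, D 0. D eliminated.
Round 2: A 7, B 25, C 25. A eliminated.
Round 3: B 25, C 32. C has a majority (≥29).

C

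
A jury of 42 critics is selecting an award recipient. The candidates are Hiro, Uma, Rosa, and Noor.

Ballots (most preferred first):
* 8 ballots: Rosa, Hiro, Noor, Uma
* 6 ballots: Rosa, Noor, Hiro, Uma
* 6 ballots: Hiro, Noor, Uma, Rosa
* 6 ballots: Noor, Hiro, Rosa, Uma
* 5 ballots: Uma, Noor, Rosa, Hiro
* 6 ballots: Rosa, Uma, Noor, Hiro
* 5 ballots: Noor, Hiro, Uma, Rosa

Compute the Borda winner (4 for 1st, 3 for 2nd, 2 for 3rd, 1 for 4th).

Hiro: 8×3 + 6×2 + 6×4 + 6×3 + 5×1 + 6×1 + 5×3 = 104
Uma: 8×1 + 6×1 + 6×2 + 6×1 + 5×4 + 6×3 + 5×2 = 80
Rosa: 8×4 + 6×4 + 6×1 + 6×2 + 5×2 + 6×4 + 5×1 = 113
Noor: 8×2 + 6×3 + 6×3 + 6×4 + 5×3 + 6×2 + 5×4 = 123

Noor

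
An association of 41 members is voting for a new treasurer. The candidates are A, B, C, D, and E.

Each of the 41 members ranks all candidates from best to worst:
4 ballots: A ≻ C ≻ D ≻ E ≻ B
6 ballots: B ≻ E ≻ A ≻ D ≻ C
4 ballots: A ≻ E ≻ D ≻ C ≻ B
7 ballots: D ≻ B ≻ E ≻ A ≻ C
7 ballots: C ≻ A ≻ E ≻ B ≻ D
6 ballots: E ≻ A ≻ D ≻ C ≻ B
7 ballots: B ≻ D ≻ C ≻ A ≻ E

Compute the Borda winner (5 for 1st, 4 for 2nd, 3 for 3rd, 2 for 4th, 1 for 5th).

A: 4×5 + 6×3 + 4×5 + 7×2 + 7×4 + 6×4 + 7×2 = 138
B: 4×1 + 6×5 + 4×1 + 7×4 + 7×2 + 6×1 + 7×5 = 121
C: 4×4 + 6×1 + 4×2 + 7×1 + 7×5 + 6×2 + 7×3 = 105
D: 4×3 + 6×2 + 4×3 + 7×5 + 7×1 + 6×3 + 7×4 = 124
E: 4×2 + 6×4 + 4×4 + 7×3 + 7×3 + 6×5 + 7×1 = 127

A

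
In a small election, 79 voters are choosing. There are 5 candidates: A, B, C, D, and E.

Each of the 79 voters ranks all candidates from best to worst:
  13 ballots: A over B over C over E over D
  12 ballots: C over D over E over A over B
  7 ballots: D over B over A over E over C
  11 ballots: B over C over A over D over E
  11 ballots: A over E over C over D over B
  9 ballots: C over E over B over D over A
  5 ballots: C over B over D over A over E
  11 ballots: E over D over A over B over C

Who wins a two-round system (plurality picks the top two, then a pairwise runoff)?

A

Round 1 first-place votes: A 24, B 11, C 26, D 7, E 11. C and A advance.
Runoff: C is ranked above A on 37 ballots, A above C on 42.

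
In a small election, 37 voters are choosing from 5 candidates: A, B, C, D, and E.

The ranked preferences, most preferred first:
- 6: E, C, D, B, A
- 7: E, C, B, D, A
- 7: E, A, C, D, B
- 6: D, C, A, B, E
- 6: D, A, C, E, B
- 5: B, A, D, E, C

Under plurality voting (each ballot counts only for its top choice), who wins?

E

First-place votes: A 0, B 5, C 0, D 12, E 20.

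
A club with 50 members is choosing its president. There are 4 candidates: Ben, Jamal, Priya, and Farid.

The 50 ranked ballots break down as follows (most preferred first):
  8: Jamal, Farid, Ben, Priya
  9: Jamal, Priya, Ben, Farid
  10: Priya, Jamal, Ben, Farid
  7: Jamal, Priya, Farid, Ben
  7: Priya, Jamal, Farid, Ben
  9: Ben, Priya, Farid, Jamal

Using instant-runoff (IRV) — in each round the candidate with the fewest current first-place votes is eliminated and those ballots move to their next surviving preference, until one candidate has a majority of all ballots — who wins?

Priya

Round 1: Ben 9, Jamal 24, Priya 17, Farid 0. Farid eliminated.
Round 2: Ben 9, Jamal 24, Priya 17. Ben eliminated.
Round 3: Jamal 24, Priya 26. Priya has a majority (≥26).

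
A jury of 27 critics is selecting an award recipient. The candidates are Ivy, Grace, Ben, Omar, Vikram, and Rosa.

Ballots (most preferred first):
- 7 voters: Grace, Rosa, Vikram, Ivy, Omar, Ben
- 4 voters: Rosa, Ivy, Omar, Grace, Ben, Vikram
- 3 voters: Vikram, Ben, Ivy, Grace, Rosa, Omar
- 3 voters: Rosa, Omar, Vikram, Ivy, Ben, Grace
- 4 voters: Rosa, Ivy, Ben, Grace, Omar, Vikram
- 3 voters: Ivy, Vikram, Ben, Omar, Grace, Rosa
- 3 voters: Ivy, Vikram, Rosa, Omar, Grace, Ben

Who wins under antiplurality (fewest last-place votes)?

Ivy

Last-place votes: Ivy 0, Grace 3, Ben 10, Omar 3, Vikram 8, Rosa 3.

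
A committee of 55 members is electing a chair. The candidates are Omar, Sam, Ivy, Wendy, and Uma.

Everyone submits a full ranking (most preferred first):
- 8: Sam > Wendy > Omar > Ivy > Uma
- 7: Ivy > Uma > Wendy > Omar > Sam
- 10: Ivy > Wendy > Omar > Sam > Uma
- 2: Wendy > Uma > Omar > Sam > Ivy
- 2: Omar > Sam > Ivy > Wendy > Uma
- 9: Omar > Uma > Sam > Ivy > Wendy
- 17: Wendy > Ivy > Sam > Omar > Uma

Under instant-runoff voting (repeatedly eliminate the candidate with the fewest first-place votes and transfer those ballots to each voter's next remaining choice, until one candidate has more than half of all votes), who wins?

Ivy

Round 1: Omar 11, Sam 8, Ivy 17, Wendy 19, Uma 0. Uma eliminated.
Round 2: Omar 11, Sam 8, Ivy 17, Wendy 19. Sam eliminated.
Round 3: Omar 11, Ivy 17, Wendy 27. Omar eliminated.
Round 4: Ivy 28, Wendy 27. Ivy has a majority (≥28).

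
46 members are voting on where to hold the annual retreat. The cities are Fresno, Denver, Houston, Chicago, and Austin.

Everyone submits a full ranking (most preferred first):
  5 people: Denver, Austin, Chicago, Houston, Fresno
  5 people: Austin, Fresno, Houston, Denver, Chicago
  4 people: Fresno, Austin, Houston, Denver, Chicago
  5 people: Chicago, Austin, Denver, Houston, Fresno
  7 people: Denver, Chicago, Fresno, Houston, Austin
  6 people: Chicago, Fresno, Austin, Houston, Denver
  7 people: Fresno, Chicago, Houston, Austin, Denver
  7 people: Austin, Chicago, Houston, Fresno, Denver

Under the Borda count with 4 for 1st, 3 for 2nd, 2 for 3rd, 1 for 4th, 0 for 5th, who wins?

Fresno: 5×0 + 5×3 + 4×4 + 5×0 + 7×2 + 6×3 + 7×4 + 7×1 = 98
Denver: 5×4 + 5×1 + 4×1 + 5×2 + 7×4 + 6×0 + 7×0 + 7×0 = 67
Houston: 5×1 + 5×2 + 4×2 + 5×1 + 7×1 + 6×1 + 7×2 + 7×2 = 69
Chicago: 5×2 + 5×0 + 4×0 + 5×4 + 7×3 + 6×4 + 7×3 + 7×3 = 117
Austin: 5×3 + 5×4 + 4×3 + 5×3 + 7×0 + 6×2 + 7×1 + 7×4 = 109

Chicago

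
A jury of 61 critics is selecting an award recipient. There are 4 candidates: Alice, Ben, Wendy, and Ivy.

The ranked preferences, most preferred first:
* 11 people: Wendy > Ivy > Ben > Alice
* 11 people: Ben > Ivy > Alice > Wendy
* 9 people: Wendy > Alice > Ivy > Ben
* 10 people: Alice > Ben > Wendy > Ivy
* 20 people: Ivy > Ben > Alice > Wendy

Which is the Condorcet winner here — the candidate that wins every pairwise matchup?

Ivy

Ivy vs Alice: 42–19
Ivy vs Ben: 40–21
Ivy vs Wendy: 31–30
Ivy beats every other candidate.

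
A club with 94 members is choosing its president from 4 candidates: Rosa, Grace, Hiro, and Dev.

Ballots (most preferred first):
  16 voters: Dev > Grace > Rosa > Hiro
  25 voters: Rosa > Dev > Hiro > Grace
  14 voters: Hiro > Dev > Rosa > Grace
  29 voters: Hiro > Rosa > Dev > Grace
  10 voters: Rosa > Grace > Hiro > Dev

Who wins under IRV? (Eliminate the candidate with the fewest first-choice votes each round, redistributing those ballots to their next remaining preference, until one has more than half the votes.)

Rosa

Round 1: Rosa 35, Grace 0, Hiro 43, Dev 16. Grace eliminated.
Round 2: Rosa 35, Hiro 43, Dev 16. Dev eliminated.
Round 3: Rosa 51, Hiro 43. Rosa has a majority (≥48).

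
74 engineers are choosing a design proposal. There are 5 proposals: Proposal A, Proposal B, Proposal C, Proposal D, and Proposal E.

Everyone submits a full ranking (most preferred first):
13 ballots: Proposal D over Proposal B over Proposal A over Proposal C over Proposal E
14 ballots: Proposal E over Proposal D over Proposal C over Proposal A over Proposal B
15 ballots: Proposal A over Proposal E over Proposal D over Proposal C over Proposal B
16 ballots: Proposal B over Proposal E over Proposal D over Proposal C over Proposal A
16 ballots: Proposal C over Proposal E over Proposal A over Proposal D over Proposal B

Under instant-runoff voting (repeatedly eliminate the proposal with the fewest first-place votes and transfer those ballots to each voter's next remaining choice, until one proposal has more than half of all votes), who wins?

Round 1: Proposal A 15, Proposal B 16, Proposal C 16, Proposal D 13, Proposal E 14. Proposal D eliminated.
Round 2: Proposal A 15, Proposal B 29, Proposal C 16, Proposal E 14. Proposal E eliminated.
Round 3: Proposal A 15, Proposal B 29, Proposal C 30. Proposal A eliminated.
Round 4: Proposal B 29, Proposal C 45. Proposal C has a majority (≥38).

Proposal C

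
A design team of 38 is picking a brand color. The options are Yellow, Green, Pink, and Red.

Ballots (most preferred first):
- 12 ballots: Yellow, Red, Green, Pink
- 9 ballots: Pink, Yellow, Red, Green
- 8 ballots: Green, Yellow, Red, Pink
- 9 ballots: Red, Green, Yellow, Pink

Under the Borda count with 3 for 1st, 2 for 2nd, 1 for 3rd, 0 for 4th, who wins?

Yellow

Yellow: 12×3 + 9×2 + 8×2 + 9×1 = 79
Green: 12×1 + 9×0 + 8×3 + 9×2 = 54
Pink: 12×0 + 9×3 + 8×0 + 9×0 = 27
Red: 12×2 + 9×1 + 8×1 + 9×3 = 68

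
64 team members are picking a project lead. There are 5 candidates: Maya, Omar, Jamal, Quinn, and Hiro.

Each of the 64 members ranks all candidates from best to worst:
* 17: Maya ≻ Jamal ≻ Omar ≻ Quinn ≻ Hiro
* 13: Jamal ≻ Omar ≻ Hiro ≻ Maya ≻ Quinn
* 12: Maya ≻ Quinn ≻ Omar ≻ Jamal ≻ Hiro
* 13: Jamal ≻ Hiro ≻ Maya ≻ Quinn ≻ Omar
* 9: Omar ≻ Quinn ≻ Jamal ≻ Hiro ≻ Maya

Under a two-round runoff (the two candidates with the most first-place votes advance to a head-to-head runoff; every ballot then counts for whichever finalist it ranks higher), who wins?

Jamal

Round 1 first-place votes: Maya 29, Omar 9, Jamal 26, Quinn 0, Hiro 0. Maya and Jamal advance.
Runoff: Maya is ranked above Jamal on 29 ballots, Jamal above Maya on 35.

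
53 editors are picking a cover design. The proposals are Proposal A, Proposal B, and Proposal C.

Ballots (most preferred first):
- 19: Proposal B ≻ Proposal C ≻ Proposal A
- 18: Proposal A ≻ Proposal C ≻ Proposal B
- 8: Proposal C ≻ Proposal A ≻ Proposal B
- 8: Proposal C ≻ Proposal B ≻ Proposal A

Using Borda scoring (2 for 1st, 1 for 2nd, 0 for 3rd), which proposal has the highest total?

Proposal A: 19×0 + 18×2 + 8×1 + 8×0 = 44
Proposal B: 19×2 + 18×0 + 8×0 + 8×1 = 46
Proposal C: 19×1 + 18×1 + 8×2 + 8×2 = 69

Proposal C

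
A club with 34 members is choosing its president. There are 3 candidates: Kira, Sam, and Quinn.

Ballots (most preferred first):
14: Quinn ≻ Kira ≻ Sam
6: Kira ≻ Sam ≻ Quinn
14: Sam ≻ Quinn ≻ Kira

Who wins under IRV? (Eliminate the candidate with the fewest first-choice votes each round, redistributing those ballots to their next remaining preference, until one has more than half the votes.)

Round 1: Kira 6, Sam 14, Quinn 14. Kira eliminated.
Round 2: Sam 20, Quinn 14. Sam has a majority (≥18).

Sam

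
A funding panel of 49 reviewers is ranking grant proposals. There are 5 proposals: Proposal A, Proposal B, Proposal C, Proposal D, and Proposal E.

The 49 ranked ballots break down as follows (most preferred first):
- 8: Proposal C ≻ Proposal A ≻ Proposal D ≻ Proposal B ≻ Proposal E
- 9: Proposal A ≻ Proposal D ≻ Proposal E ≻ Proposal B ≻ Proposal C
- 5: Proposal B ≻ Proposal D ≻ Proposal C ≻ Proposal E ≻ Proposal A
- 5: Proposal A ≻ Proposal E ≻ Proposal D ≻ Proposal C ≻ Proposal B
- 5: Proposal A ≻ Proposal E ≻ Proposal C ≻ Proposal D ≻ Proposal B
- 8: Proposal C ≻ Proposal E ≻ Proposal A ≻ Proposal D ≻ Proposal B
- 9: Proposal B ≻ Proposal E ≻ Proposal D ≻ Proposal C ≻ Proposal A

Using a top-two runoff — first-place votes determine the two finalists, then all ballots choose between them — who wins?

Proposal C

Round 1 first-place votes: Proposal A 19, Proposal B 14, Proposal C 16, Proposal D 0, Proposal E 0. Proposal A and Proposal C advance.
Runoff: Proposal A is ranked above Proposal C on 19 ballots, Proposal C above Proposal A on 30.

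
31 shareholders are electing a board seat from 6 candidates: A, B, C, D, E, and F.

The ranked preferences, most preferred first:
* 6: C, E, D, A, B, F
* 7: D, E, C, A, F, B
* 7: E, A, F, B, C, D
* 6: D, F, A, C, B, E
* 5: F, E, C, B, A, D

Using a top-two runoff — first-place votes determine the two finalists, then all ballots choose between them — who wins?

Round 1 first-place votes: A 0, B 0, C 6, D 13, E 7, F 5. D and E advance.
Runoff: D is ranked above E on 13 ballots, E above D on 18.

E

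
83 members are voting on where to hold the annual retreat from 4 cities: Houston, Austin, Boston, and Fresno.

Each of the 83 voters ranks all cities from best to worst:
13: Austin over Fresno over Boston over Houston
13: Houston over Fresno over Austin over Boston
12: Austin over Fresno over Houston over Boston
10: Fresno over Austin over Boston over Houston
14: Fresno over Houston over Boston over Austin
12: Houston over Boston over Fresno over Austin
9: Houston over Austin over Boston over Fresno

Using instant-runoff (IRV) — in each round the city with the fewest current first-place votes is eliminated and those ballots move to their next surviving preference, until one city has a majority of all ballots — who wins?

Round 1: Houston 34, Austin 25, Boston 0, Fresno 24. Boston eliminated.
Round 2: Houston 34, Austin 25, Fresno 24. Fresno eliminated.
Round 3: Houston 48, Austin 35. Houston has a majority (≥42).

Houston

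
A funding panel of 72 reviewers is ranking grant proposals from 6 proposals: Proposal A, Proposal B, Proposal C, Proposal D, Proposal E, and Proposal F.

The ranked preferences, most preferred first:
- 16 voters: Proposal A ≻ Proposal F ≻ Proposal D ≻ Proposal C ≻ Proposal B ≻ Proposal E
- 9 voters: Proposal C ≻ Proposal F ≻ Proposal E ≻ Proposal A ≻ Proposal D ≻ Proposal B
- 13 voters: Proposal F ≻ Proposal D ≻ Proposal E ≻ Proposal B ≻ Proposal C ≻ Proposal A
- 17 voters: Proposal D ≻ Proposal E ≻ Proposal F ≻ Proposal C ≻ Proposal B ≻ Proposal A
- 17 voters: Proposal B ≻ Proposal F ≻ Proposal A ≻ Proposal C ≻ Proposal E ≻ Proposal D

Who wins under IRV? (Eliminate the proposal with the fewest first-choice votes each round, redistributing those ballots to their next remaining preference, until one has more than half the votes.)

Proposal F

Round 1: Proposal A 16, Proposal B 17, Proposal C 9, Proposal D 17, Proposal E 0, Proposal F 13. Proposal E eliminated.
Round 2: Proposal A 16, Proposal B 17, Proposal C 9, Proposal D 17, Proposal F 13. Proposal C eliminated.
Round 3: Proposal A 16, Proposal B 17, Proposal D 17, Proposal F 22. Proposal A eliminated.
Round 4: Proposal B 17, Proposal D 17, Proposal F 38. Proposal F has a majority (≥37).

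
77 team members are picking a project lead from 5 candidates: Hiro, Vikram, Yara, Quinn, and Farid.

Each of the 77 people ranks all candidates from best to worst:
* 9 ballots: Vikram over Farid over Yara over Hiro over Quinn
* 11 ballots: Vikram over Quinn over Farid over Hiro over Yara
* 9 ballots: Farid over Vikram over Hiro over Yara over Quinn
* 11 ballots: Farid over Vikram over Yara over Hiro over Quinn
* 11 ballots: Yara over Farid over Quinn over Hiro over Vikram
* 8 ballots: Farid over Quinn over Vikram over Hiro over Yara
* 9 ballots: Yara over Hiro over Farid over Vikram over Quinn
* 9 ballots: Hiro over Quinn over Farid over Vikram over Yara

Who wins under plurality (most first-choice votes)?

Farid

First-place votes: Hiro 9, Vikram 20, Yara 20, Quinn 0, Farid 28.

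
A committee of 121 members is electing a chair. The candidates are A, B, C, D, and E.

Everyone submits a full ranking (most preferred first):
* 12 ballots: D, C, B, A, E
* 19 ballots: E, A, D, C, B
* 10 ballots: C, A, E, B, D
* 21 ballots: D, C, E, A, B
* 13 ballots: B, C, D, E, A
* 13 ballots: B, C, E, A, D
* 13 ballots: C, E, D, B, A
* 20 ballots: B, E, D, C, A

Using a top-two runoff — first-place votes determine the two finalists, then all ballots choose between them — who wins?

Round 1 first-place votes: A 0, B 46, C 23, D 33, E 19. B and D advance.
Runoff: B is ranked above D on 56 ballots, D above B on 65.

D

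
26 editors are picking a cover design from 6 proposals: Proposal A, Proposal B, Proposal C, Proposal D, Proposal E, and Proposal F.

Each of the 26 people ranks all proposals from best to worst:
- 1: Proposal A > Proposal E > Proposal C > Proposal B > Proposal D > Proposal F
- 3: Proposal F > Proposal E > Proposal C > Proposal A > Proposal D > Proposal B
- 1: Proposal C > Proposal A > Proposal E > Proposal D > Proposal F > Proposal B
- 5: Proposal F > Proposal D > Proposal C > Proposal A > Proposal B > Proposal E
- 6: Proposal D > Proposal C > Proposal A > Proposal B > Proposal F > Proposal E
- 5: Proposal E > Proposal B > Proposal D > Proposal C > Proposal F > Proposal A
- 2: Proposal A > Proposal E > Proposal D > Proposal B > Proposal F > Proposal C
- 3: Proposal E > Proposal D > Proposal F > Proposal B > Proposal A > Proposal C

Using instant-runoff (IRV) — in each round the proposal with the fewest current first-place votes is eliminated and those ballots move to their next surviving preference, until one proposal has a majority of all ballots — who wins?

Round 1: Proposal A 3, Proposal B 0, Proposal C 1, Proposal D 6, Proposal E 8, Proposal F 8. Proposal B eliminated.
Round 2: Proposal A 3, Proposal C 1, Proposal D 6, Proposal E 8, Proposal F 8. Proposal C eliminated.
Round 3: Proposal A 4, Proposal D 6, Proposal E 8, Proposal F 8. Proposal A eliminated.
Round 4: Proposal D 6, Proposal E 12, Proposal F 8. Proposal D eliminated.
Round 5: Proposal E 12, Proposal F 14. Proposal F has a majority (≥14).

Proposal F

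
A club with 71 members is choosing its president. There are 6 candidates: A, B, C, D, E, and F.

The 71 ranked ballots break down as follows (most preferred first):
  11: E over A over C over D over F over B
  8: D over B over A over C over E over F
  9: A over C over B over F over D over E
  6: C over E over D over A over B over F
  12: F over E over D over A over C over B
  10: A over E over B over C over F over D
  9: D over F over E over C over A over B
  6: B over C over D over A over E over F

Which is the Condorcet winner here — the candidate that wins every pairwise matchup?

E

E vs A: 38–33
E vs B: 48–23
E vs C: 42–29
E vs D: 39–32
E vs F: 41–30
E beats every other candidate.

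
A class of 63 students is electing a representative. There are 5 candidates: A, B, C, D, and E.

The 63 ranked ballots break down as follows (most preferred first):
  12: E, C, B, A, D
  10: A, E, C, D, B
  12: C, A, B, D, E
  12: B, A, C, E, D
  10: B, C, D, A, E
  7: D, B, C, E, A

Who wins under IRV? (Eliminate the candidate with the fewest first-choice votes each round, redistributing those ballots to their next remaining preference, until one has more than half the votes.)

B

Round 1: A 10, B 22, C 12, D 7, E 12. D eliminated.
Round 2: A 10, B 29, C 12, E 12. A eliminated.
Round 3: B 29, C 12, E 22. C eliminated.
Round 4: B 41, E 22. B has a majority (≥32).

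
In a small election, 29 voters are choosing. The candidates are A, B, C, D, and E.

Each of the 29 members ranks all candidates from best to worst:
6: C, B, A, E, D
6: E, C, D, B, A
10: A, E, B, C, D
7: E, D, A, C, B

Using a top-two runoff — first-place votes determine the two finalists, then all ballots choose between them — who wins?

A

Round 1 first-place votes: A 10, B 0, C 6, D 0, E 13. E and A advance.
Runoff: E is ranked above A on 13 ballots, A above E on 16.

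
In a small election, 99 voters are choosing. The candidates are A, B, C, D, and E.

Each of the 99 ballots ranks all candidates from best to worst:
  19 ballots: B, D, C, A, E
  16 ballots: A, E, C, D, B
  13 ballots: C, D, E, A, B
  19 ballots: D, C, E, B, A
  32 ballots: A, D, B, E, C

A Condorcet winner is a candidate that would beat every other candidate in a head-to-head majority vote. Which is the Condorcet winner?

D

D vs A: 51–48
D vs B: 80–19
D vs C: 70–29
D vs E: 83–16
D beats every other candidate.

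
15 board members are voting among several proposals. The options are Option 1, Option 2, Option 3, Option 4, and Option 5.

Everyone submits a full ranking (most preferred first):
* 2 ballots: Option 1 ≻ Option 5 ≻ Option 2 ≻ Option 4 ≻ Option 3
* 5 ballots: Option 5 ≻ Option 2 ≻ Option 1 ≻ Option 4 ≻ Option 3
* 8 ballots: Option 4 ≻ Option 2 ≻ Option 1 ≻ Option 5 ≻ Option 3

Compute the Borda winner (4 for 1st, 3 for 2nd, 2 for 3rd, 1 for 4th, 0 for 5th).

Option 2

Option 1: 2×4 + 5×2 + 8×2 = 34
Option 2: 2×2 + 5×3 + 8×3 = 43
Option 3: 2×0 + 5×0 + 8×0 = 0
Option 4: 2×1 + 5×1 + 8×4 = 39
Option 5: 2×3 + 5×4 + 8×1 = 34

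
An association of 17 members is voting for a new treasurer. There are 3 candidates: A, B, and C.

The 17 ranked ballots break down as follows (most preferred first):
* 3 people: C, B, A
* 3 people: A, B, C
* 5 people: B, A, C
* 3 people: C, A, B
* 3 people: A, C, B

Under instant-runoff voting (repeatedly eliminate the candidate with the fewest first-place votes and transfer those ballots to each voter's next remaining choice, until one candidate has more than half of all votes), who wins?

Round 1: A 6, B 5, C 6. B eliminated.
Round 2: A 11, C 6. A has a majority (≥9).

A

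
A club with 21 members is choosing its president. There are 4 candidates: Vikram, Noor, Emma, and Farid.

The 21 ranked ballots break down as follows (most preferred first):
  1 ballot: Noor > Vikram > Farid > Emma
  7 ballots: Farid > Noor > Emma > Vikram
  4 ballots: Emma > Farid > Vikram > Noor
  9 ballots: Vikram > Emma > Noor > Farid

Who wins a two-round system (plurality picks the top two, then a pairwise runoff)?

Farid

Round 1 first-place votes: Vikram 9, Noor 1, Emma 4, Farid 7. Vikram and Farid advance.
Runoff: Vikram is ranked above Farid on 10 ballots, Farid above Vikram on 11.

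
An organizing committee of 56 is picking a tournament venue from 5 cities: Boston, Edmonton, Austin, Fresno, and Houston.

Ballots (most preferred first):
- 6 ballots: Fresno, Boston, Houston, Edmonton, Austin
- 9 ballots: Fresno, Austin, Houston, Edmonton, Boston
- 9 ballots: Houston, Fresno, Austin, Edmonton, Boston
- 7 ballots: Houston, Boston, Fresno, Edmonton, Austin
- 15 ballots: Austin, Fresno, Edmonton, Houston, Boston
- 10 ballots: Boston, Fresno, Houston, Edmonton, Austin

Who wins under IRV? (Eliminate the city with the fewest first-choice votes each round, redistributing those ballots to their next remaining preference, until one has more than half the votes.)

Fresno

Round 1: Boston 10, Edmonton 0, Austin 15, Fresno 15, Houston 16. Edmonton eliminated.
Round 2: Boston 10, Austin 15, Fresno 15, Houston 16. Boston eliminated.
Round 3: Austin 15, Fresno 25, Houston 16. Austin eliminated.
Round 4: Fresno 40, Houston 16. Fresno has a majority (≥29).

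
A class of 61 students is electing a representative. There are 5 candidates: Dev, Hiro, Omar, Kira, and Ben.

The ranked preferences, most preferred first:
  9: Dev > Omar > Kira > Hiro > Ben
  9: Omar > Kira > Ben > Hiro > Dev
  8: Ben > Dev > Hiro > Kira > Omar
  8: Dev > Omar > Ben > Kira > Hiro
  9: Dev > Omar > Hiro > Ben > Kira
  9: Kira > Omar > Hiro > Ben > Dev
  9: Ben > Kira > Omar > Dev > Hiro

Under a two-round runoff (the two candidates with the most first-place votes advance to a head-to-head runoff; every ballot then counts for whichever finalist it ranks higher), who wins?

Round 1 first-place votes: Dev 26, Hiro 0, Omar 9, Kira 9, Ben 17. Dev and Ben advance.
Runoff: Dev is ranked above Ben on 26 ballots, Ben above Dev on 35.

Ben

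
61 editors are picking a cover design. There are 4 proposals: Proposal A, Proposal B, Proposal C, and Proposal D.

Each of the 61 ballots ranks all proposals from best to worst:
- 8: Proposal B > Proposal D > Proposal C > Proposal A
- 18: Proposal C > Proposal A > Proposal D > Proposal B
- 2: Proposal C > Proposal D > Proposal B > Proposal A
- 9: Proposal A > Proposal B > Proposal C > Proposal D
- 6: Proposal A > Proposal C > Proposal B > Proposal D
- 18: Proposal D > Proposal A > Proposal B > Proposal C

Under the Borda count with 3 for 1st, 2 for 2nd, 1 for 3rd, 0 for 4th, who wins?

Proposal A: 8×0 + 18×2 + 2×0 + 9×3 + 6×3 + 18×2 = 117
Proposal B: 8×3 + 18×0 + 2×1 + 9×2 + 6×1 + 18×1 = 68
Proposal C: 8×1 + 18×3 + 2×3 + 9×1 + 6×2 + 18×0 = 89
Proposal D: 8×2 + 18×1 + 2×2 + 9×0 + 6×0 + 18×3 = 92

Proposal A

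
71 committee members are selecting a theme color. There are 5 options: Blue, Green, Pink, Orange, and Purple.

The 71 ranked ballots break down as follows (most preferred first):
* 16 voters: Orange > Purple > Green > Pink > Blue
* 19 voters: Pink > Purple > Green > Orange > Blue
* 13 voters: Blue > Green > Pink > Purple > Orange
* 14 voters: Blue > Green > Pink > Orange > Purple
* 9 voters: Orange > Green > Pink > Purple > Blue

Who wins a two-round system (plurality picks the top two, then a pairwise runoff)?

Orange

Round 1 first-place votes: Blue 27, Green 0, Pink 19, Orange 25, Purple 0. Blue and Orange advance.
Runoff: Blue is ranked above Orange on 27 ballots, Orange above Blue on 44.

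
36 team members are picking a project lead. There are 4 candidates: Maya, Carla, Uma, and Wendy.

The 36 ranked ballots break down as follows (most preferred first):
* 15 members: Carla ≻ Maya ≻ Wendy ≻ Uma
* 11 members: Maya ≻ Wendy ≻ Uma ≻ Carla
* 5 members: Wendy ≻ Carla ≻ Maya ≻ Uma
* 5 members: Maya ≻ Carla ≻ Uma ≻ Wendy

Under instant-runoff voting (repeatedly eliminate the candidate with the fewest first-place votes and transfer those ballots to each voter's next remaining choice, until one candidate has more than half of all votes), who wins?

Carla

Round 1: Maya 16, Carla 15, Uma 0, Wendy 5. Uma eliminated.
Round 2: Maya 16, Carla 15, Wendy 5. Wendy eliminated.
Round 3: Maya 16, Carla 20. Carla has a majority (≥19).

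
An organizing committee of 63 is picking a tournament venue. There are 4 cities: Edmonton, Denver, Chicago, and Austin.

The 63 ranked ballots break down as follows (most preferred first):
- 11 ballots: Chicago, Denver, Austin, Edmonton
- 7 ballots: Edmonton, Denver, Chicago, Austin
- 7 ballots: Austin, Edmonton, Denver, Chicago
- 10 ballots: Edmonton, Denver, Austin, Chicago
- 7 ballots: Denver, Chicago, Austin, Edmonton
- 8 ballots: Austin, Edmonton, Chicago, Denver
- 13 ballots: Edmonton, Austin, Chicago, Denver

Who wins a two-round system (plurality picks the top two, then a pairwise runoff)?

Austin

Round 1 first-place votes: Edmonton 30, Denver 7, Chicago 11, Austin 15. Edmonton and Austin advance.
Runoff: Edmonton is ranked above Austin on 30 ballots, Austin above Edmonton on 33.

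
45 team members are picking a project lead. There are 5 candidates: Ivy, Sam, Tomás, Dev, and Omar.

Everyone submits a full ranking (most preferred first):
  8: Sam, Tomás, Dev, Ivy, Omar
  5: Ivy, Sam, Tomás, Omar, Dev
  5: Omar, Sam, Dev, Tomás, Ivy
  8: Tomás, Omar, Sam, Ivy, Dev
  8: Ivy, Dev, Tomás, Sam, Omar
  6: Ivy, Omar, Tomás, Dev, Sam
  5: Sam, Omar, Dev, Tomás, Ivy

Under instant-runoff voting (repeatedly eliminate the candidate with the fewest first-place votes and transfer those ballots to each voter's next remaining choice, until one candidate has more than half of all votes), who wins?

Sam

Round 1: Ivy 19, Sam 13, Tomás 8, Dev 0, Omar 5. Dev eliminated.
Round 2: Ivy 19, Sam 13, Tomás 8, Omar 5. Omar eliminated.
Round 3: Ivy 19, Sam 18, Tomás 8. Tomás eliminated.
Round 4: Ivy 19, Sam 26. Sam has a majority (≥23).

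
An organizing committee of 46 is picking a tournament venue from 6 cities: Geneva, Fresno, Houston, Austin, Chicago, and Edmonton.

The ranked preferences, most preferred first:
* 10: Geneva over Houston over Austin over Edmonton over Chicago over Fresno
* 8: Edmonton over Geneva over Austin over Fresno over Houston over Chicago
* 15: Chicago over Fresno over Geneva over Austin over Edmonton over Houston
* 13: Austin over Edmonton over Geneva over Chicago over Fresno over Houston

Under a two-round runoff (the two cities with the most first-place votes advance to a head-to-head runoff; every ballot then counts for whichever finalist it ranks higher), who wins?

Austin

Round 1 first-place votes: Geneva 10, Fresno 0, Houston 0, Austin 13, Chicago 15, Edmonton 8. Chicago and Austin advance.
Runoff: Chicago is ranked above Austin on 15 ballots, Austin above Chicago on 31.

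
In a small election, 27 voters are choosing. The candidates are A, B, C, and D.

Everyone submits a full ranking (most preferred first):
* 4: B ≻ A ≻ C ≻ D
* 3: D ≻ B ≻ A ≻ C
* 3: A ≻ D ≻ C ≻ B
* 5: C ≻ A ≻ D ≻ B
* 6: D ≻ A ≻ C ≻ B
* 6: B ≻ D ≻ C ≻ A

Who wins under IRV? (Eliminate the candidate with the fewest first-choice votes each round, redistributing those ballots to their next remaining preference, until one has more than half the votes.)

D

Round 1: A 3, B 10, C 5, D 9. A eliminated.
Round 2: B 10, C 5, D 12. C eliminated.
Round 3: B 10, D 17. D has a majority (≥14).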